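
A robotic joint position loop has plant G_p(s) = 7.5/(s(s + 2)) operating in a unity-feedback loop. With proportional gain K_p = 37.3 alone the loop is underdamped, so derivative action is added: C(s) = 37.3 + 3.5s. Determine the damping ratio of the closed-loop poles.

ζ = 0.845

Forward path: (37.3 + 3.5s)·7.5/(s(s+2)). The closed-loop characteristic equation is s² + (2 + 7.5·3.5)s + 7.5·37.3 = 0.
That is s² + 28.25s + 279.8 = 0, so ω_n = 16.73 rad/s and ζ = 28.25/(2·16.73) = 0.8445.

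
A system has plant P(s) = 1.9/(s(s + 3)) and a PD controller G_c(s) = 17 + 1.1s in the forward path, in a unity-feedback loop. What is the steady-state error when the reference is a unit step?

The open loop G_c(s)P(s) has a pole at the origin (type 1), so the static position error constant is infinite and e_ss = 1/(1+∞) = 0.

0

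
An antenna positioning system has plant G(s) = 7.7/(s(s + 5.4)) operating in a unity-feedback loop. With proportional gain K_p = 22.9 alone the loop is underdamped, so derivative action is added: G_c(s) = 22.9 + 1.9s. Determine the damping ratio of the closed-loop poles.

Forward path: (22.9 + 1.9s)·7.7/(s(s+5.4)). The closed-loop characteristic equation is s² + (5.4 + 7.7·1.9)s + 7.7·22.9 = 0.
That is s² + 20.03s + 176.3 = 0, so ω_n = 13.28 rad/s and ζ = 20.03/(2·13.28) = 0.7542.

ζ = 0.754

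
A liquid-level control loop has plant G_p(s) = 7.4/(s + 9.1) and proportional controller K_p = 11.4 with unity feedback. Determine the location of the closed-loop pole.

Closed-loop transfer function: T(s) = K_p·G_p(s)/(1 + K_p·G_p(s)) = 84.36/(s + 9.1 + 84.36) = 84.36/(s + 93.46).
The closed-loop pole is at s = −93.46.

s = -93.46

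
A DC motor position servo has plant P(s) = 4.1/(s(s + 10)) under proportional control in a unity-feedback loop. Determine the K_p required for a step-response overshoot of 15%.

From %OS = 100·exp(−πζ/√(1−ζ²)) = 15%, ζ = −ln(0.15)/√(π²+ln²(0.15)) = 0.5169.
Characteristic equation s² + 10s + 4.1K_p = 0 gives ζ = 10/(2√(4.1K_p)).
Setting ζ = 0.5169: √(4.1K_p) = 10/(2·0.5169) = 9.672, so K_p = 93.56/4.1 = 22.8.

K_p = 22.8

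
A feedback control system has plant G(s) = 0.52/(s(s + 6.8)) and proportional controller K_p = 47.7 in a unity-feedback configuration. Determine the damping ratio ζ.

1 + K_p·G(s) = 0 gives s² + 6.8s + 24.8 = 0.
Matching s² + 2ζω_n s + ω_n²: ω_n = √24.8 = 4.98 rad/s and 2ζω_n = 6.8, so ζ = 6.8/(2·4.98) = 0.683.

ζ = 0.683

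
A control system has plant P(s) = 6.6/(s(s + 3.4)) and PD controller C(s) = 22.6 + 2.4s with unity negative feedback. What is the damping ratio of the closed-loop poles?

Forward path: (22.6 + 2.4s)·6.6/(s(s+3.4)). The closed-loop characteristic equation is s² + (3.4 + 6.6·2.4)s + 6.6·22.6 = 0.
That is s² + 19.24s + 149.2 = 0, so ω_n = 12.21 rad/s and ζ = 19.24/(2·12.21) = 0.7877.

ζ = 0.788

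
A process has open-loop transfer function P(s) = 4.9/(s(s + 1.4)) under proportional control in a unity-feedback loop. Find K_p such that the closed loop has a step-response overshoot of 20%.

From %OS = 100·exp(−πζ/√(1−ζ²)) = 20%, ζ = −ln(0.2)/√(π²+ln²(0.2)) = 0.4559.
Characteristic equation s² + 1.4s + 4.9K_p = 0 gives ζ = 1.4/(2√(4.9K_p)).
Setting ζ = 0.4559: √(4.9K_p) = 1.4/(2·0.4559) = 1.535, so K_p = 2.357/4.9 = 0.481.

K_p = 0.481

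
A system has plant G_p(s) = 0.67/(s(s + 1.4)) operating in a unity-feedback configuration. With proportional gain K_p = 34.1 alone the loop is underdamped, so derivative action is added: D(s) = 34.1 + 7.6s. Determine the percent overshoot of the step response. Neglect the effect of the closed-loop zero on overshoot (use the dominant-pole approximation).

5.47%

Forward path: (34.1 + 7.6s)·0.67/(s(s+1.4)). The closed-loop characteristic equation is s² + (1.4 + 0.67·7.6)s + 0.67·34.1 = 0.
That is s² + 6.492s + 22.85 = 0, so ω_n = 4.78 rad/s and ζ = 6.492/(2·4.78) = 0.6791.
%OS = 100·exp(−πζ/√(1−ζ²)) = 5.47%.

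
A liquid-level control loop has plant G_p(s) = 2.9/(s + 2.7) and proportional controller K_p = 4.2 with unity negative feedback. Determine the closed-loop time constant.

τ = 0.0672 s

Closed-loop transfer function: T(s) = K_p·G_p(s)/(1 + K_p·G_p(s)) = 12.18/(s + 2.7 + 12.18) = 12.18/(s + 14.88).
Time constant τ = 1/14.88 = 0.0672 s.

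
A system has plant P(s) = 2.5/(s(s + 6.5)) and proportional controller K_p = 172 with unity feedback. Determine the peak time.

T_p = 0.153 s

From 1 + K_pP(s) = 0: s² + 6.5s + 430 = 0 ⇒ ω_n = 20.74, ζ = 0.1567.
Damped frequency ω_d = ω_n√(1−ζ²) = 20.48 rad/s, so peak time T_p = π/ω_d = 0.153 s.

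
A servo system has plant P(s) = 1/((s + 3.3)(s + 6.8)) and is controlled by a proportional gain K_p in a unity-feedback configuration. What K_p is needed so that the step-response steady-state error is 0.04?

K_p = 539

The loop is type 0, so e_ss(step) = 1/(1 + K_pos) with K_pos = K_p·P(0).
P(0) = 0.04456. Require 1/(1 + K_p·0.04456) = 0.04, so 1 + 0.04456·K_p = 25.
K_p = (25 − 1)/0.04456 = 539.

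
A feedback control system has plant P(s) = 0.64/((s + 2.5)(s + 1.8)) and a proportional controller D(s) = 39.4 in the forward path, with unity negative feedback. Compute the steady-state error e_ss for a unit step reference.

0.151

The loop is type 0. Static position error constant K_pos = D(0)·P(0) = 39.4·0.1422 = 5.604.
Steady-state error to a unit step: e_ss = 1/(1+K_pos) = 1/6.604 = 0.151.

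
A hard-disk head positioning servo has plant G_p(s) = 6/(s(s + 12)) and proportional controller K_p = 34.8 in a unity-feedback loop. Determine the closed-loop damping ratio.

ζ = 0.415

1 + K_p·G_p(s) = 0 gives s² + 12s + 208.8 = 0.
Matching s² + 2ζω_n s + ω_n²: ω_n = √208.8 = 14.45 rad/s and 2ζω_n = 12, so ζ = 12/(2·14.45) = 0.415.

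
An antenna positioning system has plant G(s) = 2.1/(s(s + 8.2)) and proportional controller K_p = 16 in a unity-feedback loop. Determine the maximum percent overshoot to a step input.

Closed-loop characteristic equation: s² + 8.2s + 33.6 = 0, so ω_n = 5.797 rad/s and ζ = 8.2/(2·5.797) = 0.7073.
%OS = 100·exp(−πζ/√(1−ζ²)) = 100·exp(−π·0.7073/√0.4997) = 4.31%.

4.31%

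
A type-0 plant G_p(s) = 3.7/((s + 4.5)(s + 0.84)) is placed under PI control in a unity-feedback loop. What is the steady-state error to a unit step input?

0

The PI controller's integrator makes the forward path type 1, so e_ss to a step is zero.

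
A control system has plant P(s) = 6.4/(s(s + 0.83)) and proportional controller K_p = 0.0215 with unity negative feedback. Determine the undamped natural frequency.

With unity feedback the closed-loop characteristic equation is s² + 0.83s + 0.0215·6.4 = s² + 0.83s + 0.1376 = 0.
So ω_n² = 0.1376 ⇒ ω_n = 0.3709 rad/s, and ζ = 0.83/(2ω_n) = 1.12.

ω_n = 0.371 rad/s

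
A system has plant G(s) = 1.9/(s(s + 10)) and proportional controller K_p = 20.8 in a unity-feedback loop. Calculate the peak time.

The closed-loop denominator s² + 10s + 39.52 gives ω_n = √39.52 = 6.286 and ζ = 10/(2ω_n) = 0.7954.
Damped frequency ω_d = ω_n√(1−ζ²) = 3.811 rad/s, so peak time T_p = π/ω_d = 0.824 s.

T_p = 0.824 s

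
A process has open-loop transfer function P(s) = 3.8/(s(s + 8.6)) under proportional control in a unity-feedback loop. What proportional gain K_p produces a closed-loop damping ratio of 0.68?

K_p = 10.5

Closed-loop characteristic equation: s² + 8.6s + K_p·3.8 = 0.
So ω_n = √(3.8K_p) and 2ζω_n = 8.6, giving ζ = 8.6/(2√(3.8K_p)).
Setting ζ = 0.68: √(3.8K_p) = 8.6/(2·0.68) = 6.324, so K_p = 39.99/3.8 = 10.5.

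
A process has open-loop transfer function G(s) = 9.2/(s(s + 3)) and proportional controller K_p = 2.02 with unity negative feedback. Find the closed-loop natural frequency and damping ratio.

ω_n = 4.31 rad/s, ζ = 0.348

With unity feedback the closed-loop characteristic equation is s² + 3s + 2.02·9.2 = s² + 3s + 18.58 = 0.
Matching s² + 2ζω_n s + ω_n²: ω_n = √18.58 = 4.311 rad/s and 2ζω_n = 3, so ζ = 3/(2·4.311) = 0.348.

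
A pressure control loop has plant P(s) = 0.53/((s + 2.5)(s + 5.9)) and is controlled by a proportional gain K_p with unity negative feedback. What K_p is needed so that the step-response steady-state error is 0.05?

K_p = 529

For a type-0 loop with proportional control, e_ss = 1/(1 + K_p·P(0)).
P(0) = 0.03593. Require 1/(1 + K_p·0.03593) = 0.05, so 1 + 0.03593·K_p = 20.
K_p = (20 − 1)/0.03593 = 529.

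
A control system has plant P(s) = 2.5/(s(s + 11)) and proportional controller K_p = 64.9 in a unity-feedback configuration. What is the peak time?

T_p = 0.273 s

From 1 + K_pP(s) = 0: s² + 11s + 162.2 = 0 ⇒ ω_n = 12.74, ζ = 0.4318.
Damped frequency ω_d = ω_n√(1−ζ²) = 11.49 rad/s, so peak time T_p = π/ω_d = 0.273 s.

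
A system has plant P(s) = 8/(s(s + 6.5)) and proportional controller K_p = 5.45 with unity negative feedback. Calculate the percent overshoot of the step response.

16.9%

From 1 + K_pP(s) = 0: s² + 6.5s + 43.6 = 0 ⇒ ω_n = 6.603, ζ = 0.4922.
%OS = 100·exp(−πζ/√(1−ζ²)) = 100·exp(−π·0.4922/√0.7577) = 16.9%.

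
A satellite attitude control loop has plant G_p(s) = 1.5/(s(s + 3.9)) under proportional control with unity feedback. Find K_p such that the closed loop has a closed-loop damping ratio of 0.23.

K_p = 47.9

Closed-loop characteristic equation: s² + 3.9s + K_p·1.5 = 0.
So ω_n = √(1.5K_p) and 2ζω_n = 3.9, giving ζ = 3.9/(2√(1.5K_p)).
Setting ζ = 0.23: √(1.5K_p) = 3.9/(2·0.23) = 8.478, so K_p = 71.88/1.5 = 47.9.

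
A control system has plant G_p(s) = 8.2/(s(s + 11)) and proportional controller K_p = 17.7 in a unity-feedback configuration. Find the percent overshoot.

19.9%

The closed-loop denominator s² + 11s + 145.1 gives ω_n = √145.1 = 12.05 and ζ = 11/(2ω_n) = 0.4565.
%OS = 100·exp(−πζ/√(1−ζ²)) = 100·exp(−π·0.4565/√0.7916) = 19.9%.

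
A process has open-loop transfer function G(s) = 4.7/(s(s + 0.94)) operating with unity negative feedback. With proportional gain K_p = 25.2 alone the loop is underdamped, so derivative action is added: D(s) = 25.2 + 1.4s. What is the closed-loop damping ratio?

Forward path: (25.2 + 1.4s)·4.7/(s(s+0.94)). The closed-loop characteristic equation is s² + (0.94 + 4.7·1.4)s + 4.7·25.2 = 0.
That is s² + 7.52s + 118.4 = 0, so ω_n = 10.88 rad/s and ζ = 7.52/(2·10.88) = 0.3455.

ζ = 0.345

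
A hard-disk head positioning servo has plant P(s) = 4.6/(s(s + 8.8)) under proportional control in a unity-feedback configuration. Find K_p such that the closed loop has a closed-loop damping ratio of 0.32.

Closed-loop characteristic equation: s² + 8.8s + K_p·4.6 = 0.
So ω_n = √(4.6K_p) and 2ζω_n = 8.8, giving ζ = 8.8/(2√(4.6K_p)).
Setting ζ = 0.32: √(4.6K_p) = 8.8/(2·0.32) = 13.75, so K_p = 189.1/4.6 = 41.1.

K_p = 41.1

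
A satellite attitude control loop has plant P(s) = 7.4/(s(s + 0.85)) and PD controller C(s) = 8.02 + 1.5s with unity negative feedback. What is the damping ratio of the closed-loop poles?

Forward path: (8.02 + 1.5s)·7.4/(s(s+0.85)). The closed-loop characteristic equation is s² + (0.85 + 7.4·1.5)s + 7.4·8.02 = 0.
That is s² + 11.95s + 59.35 = 0, so ω_n = 7.704 rad/s and ζ = 11.95/(2·7.704) = 0.7756.

ζ = 0.776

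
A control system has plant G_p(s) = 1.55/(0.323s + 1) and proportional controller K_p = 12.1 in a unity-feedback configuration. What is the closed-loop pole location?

Closed loop: T(s) = K_p·G_p/(1+K_p·G_p) = 18.75/(0.323s + 1 + 18.75), with pole at s = −(1 + 18.75)/0.323 = −61.16.

s = -61.16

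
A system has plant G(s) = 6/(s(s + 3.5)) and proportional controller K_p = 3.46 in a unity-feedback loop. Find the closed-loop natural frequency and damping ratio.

ω_n = 4.56 rad/s, ζ = 0.384

The closed-loop denominator is s(s+3.5) + 3.46·6 = s² + 3.5s + 20.76.
Matching s² + 2ζω_n s + ω_n²: ω_n = √20.76 = 4.556 rad/s and 2ζω_n = 3.5, so ζ = 3.5/(2·4.556) = 0.384.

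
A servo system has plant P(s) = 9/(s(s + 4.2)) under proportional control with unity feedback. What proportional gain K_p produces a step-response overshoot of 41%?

From %OS = 100·exp(−πζ/√(1−ζ²)) = 41%, ζ = −ln(0.41)/√(π²+ln²(0.41)) = 0.273.
Characteristic equation s² + 4.2s + 9K_p = 0 gives ζ = 4.2/(2√(9K_p)).
Setting ζ = 0.273: √(9K_p) = 4.2/(2·0.273) = 7.692, so K_p = 59.16/9 = 6.57.

K_p = 6.57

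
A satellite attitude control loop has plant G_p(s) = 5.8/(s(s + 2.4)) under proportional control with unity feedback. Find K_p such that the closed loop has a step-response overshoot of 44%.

From %OS = 100·exp(−πζ/√(1−ζ²)) = 44%, ζ = −ln(0.44)/√(π²+ln²(0.44)) = 0.2528.
Characteristic equation s² + 2.4s + 5.8K_p = 0 gives ζ = 2.4/(2√(5.8K_p)).
Setting ζ = 0.2528: √(5.8K_p) = 2.4/(2·0.2528) = 4.746, so K_p = 22.53/5.8 = 3.88.

K_p = 3.88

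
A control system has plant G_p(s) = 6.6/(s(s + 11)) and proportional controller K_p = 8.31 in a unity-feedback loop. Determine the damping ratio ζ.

ζ = 0.743

The closed-loop denominator is s(s+11) + 8.31·6.6 = s² + 11s + 54.85.
Matching s² + 2ζω_n s + ω_n²: ω_n = √54.85 = 7.406 rad/s and 2ζω_n = 11, so ζ = 11/(2·7.406) = 0.743.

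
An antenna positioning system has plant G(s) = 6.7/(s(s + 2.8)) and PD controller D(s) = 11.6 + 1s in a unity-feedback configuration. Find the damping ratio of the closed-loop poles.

Forward path: (11.6 + 1s)·6.7/(s(s+2.8)). The closed-loop characteristic equation is s² + (2.8 + 6.7·1)s + 6.7·11.6 = 0.
That is s² + 9.5s + 77.72 = 0, so ω_n = 8.816 rad/s and ζ = 9.5/(2·8.816) = 0.5388.

ζ = 0.539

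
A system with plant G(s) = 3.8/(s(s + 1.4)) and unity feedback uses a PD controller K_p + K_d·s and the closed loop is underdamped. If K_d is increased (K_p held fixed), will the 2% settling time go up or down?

Characteristic equation s² + (1.4 + 3.8K_d)s + 3.8K_p = 0: raising K_d increases ζω_n = (1.4+3.8K_d)/2 while the loop stays underdamped, so T_s ≈ 4/(ζω_n) decreases.

decrease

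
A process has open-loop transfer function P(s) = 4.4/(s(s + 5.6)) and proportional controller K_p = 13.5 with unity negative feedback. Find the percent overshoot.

29.4%

The closed-loop denominator s² + 5.6s + 59.4 gives ω_n = √59.4 = 7.707 and ζ = 5.6/(2ω_n) = 0.3633.
%OS = 100·exp(−πζ/√(1−ζ²)) = 100·exp(−π·0.3633/√0.868) = 29.4%.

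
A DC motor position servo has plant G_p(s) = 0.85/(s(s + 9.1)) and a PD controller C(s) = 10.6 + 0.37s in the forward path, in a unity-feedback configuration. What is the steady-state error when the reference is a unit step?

0

The open loop C(s)G_p(s) has a pole at the origin (type 1), so the static position error constant is infinite and e_ss = 1/(1+∞) = 0.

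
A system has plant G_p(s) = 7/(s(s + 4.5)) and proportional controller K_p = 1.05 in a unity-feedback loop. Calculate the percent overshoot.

From 1 + K_pG_p(s) = 0: s² + 4.5s + 7.35 = 0 ⇒ ω_n = 2.711, ζ = 0.8299.
%OS = 100·exp(−πζ/√(1−ζ²)) = 100·exp(−π·0.8299/√0.3112) = 0.934%.

0.934%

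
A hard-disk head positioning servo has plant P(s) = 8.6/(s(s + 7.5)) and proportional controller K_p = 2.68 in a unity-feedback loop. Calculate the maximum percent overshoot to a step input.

The closed-loop denominator s² + 7.5s + 23.05 gives ω_n = √23.05 = 4.801 and ζ = 7.5/(2ω_n) = 0.7811.
%OS = 100·exp(−πζ/√(1−ζ²)) = 100·exp(−π·0.7811/√0.3899) = 1.96%.

1.96%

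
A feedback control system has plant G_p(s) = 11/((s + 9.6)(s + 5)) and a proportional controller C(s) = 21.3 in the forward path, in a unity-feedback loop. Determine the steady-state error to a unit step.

0.17

The loop is type 0. Static position error constant K_pos = C(0)·G_p(0) = 21.3·0.2292 = 4.881.
Steady-state error to a unit step: e_ss = 1/(1+K_pos) = 1/5.881 = 0.17.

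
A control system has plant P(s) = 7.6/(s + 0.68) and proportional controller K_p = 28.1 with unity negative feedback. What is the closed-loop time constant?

Closed-loop transfer function: T(s) = K_p·P(s)/(1 + K_p·P(s)) = 213.6/(s + 0.68 + 213.6) = 213.6/(s + 214.2).
Time constant τ = 1/214.2 = 0.00467 s.

τ = 0.00467 s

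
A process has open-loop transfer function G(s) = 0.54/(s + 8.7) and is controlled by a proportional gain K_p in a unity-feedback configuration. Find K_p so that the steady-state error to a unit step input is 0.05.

K_p = 306

For a type-0 loop with proportional control, e_ss = 1/(1 + K_p·G(0)).
G(0) = 0.06207. Require 1/(1 + K_p·0.06207) = 0.05, so 1 + 0.06207·K_p = 20.
K_p = (20 − 1)/0.06207 = 306.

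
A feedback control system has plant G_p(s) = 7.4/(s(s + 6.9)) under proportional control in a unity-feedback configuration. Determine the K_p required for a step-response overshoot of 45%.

K_p = 26.5

From %OS = 100·exp(−πζ/√(1−ζ²)) = 45%, ζ = −ln(0.45)/√(π²+ln²(0.45)) = 0.2463.
Characteristic equation s² + 6.9s + 7.4K_p = 0 gives ζ = 6.9/(2√(7.4K_p)).
Setting ζ = 0.2463: √(7.4K_p) = 6.9/(2·0.2463) = 14.01, so K_p = 196.1/7.4 = 26.5.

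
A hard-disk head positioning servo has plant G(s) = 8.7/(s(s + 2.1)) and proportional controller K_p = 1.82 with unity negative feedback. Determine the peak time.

From 1 + K_pG(s) = 0: s² + 2.1s + 15.83 = 0 ⇒ ω_n = 3.979, ζ = 0.2639.
Damped frequency ω_d = ω_n√(1−ζ²) = 3.838 rad/s, so peak time T_p = π/ω_d = 0.819 s.

T_p = 0.819 s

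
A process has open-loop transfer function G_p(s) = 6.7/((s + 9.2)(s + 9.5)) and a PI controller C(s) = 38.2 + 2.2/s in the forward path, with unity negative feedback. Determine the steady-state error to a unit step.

0

The open loop C(s)G_p(s) has a pole at the origin (type 1), so the static position error constant is infinite and e_ss = 1/(1+∞) = 0.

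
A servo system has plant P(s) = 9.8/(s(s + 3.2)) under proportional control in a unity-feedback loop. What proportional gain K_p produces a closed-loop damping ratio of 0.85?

K_p = 0.362

Closed-loop characteristic equation: s² + 3.2s + K_p·9.8 = 0.
So ω_n = √(9.8K_p) and 2ζω_n = 3.2, giving ζ = 3.2/(2√(9.8K_p)).
Setting ζ = 0.85: √(9.8K_p) = 3.2/(2·0.85) = 1.882, so K_p = 3.543/9.8 = 0.362.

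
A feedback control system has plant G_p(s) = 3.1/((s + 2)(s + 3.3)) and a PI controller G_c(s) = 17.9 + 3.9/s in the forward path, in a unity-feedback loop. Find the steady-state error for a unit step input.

0

The open loop G_c(s)G_p(s) has a pole at the origin (type 1), so the static position error constant is infinite and e_ss = 1/(1+∞) = 0.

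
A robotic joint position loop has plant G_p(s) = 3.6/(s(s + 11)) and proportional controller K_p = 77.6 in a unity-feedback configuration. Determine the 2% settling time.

T_s ≈ 0.727 s

The closed-loop denominator s² + 11s + 279.4 gives ω_n = √279.4 = 16.71 and ζ = 11/(2ω_n) = 0.3291.
2% settling time T_s ≈ 4/(ζω_n) = 4/5.5 = 0.727 s.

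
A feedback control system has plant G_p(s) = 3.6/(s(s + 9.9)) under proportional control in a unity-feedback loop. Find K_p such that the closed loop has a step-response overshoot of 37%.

From %OS = 100·exp(−πζ/√(1−ζ²)) = 37%, ζ = −ln(0.37)/√(π²+ln²(0.37)) = 0.3017.
Characteristic equation s² + 9.9s + 3.6K_p = 0 gives ζ = 9.9/(2√(3.6K_p)).
Setting ζ = 0.3017: √(3.6K_p) = 9.9/(2·0.3017) = 16.41, so K_p = 269.1/3.6 = 74.8.

K_p = 74.8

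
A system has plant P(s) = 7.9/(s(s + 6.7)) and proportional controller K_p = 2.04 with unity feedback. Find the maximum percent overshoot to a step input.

The closed-loop denominator s² + 6.7s + 16.12 gives ω_n = √16.12 = 4.014 and ζ = 6.7/(2ω_n) = 0.8345.
%OS = 100·exp(−πζ/√(1−ζ²)) = 100·exp(−π·0.8345/√0.3036) = 0.859%.

0.859%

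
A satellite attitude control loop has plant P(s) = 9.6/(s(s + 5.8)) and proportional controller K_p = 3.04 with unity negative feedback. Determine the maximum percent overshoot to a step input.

From 1 + K_pP(s) = 0: s² + 5.8s + 29.18 = 0 ⇒ ω_n = 5.402, ζ = 0.5368.
%OS = 100·exp(−πζ/√(1−ζ²)) = 100·exp(−π·0.5368/√0.7118) = 13.5%.

13.5%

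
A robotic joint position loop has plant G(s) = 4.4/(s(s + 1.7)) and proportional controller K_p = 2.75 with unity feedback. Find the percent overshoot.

45.3%

Closed-loop characteristic equation: s² + 1.7s + 12.1 = 0, so ω_n = 3.479 rad/s and ζ = 1.7/(2·3.479) = 0.2444.
%OS = 100·exp(−πζ/√(1−ζ²)) = 100·exp(−π·0.2444/√0.9403) = 45.3%.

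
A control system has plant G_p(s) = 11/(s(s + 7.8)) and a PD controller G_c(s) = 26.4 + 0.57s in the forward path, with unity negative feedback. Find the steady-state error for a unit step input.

The open loop G_c(s)G_p(s) has a pole at the origin (type 1), so the static position error constant is infinite and e_ss = 1/(1+∞) = 0.

0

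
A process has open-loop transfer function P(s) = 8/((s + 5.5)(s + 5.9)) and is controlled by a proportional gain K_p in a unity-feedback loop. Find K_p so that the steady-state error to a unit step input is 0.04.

K_p = 97.4

For a type-0 loop with proportional control, e_ss = 1/(1 + K_p·P(0)).
P(0) = 0.2465. Require 1/(1 + K_p·0.2465) = 0.04, so 1 + 0.2465·K_p = 25.
K_p = (25 − 1)/0.2465 = 97.4.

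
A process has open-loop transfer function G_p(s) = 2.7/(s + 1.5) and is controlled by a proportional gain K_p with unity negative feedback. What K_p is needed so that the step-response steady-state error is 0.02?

K_p = 27.2

For a type-0 loop with proportional control, e_ss = 1/(1 + K_p·G_p(0)).
G_p(0) = 1.8. Require 1/(1 + K_p·1.8) = 0.02, so 1 + 1.8·K_p = 50.
K_p = (50 − 1)/1.8 = 27.2.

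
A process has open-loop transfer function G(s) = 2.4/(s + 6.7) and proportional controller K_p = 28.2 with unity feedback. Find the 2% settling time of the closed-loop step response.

T_s ≈ 0.0538 s

Closed-loop transfer function: T(s) = K_p·G(s)/(1 + K_p·G(s)) = 67.68/(s + 6.7 + 67.68) = 67.68/(s + 74.38).
Time constant τ = 1/74.38 = 0.01344 s, so the 2% settling time is about 4τ = 0.0538 s.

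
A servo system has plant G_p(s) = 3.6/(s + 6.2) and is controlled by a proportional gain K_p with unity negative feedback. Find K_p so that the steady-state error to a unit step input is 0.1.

K_p = 15.5

For a type-0 loop with proportional control, e_ss = 1/(1 + K_p·G_p(0)).
G_p(0) = 0.5806. Require 1/(1 + K_p·0.5806) = 0.1, so 1 + 0.5806·K_p = 10.
K_p = (10 − 1)/0.5806 = 15.5.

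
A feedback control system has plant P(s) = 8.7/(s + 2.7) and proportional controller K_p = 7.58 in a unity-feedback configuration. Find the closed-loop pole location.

s = -68.65

Closed-loop transfer function: T(s) = K_p·P(s)/(1 + K_p·P(s)) = 65.95/(s + 2.7 + 65.95) = 65.95/(s + 68.65).
The closed-loop pole is at s = −68.65.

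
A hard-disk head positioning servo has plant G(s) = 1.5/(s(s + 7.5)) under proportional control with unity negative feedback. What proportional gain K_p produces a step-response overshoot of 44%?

K_p = 147

From %OS = 100·exp(−πζ/√(1−ζ²)) = 44%, ζ = −ln(0.44)/√(π²+ln²(0.44)) = 0.2528.
Characteristic equation s² + 7.5s + 1.5K_p = 0 gives ζ = 7.5/(2√(1.5K_p)).
Setting ζ = 0.2528: √(1.5K_p) = 7.5/(2·0.2528) = 14.83, so K_p = 220/1.5 = 147.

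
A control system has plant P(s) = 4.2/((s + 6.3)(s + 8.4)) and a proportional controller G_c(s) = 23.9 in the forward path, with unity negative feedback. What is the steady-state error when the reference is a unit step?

0.345

The loop is type 0. Static position error constant K_pos = G_c(0)·P(0) = 23.9·0.07937 = 1.897.
Steady-state error to a unit step: e_ss = 1/(1+K_pos) = 1/2.897 = 0.345.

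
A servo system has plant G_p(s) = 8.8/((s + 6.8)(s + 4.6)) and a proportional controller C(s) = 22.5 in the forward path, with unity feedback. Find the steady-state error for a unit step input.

The loop is type 0. Static position error constant K_pos = C(0)·G_p(0) = 22.5·0.2813 = 6.33.
Steady-state error to a unit step: e_ss = 1/(1+K_pos) = 1/7.33 = 0.136.

0.136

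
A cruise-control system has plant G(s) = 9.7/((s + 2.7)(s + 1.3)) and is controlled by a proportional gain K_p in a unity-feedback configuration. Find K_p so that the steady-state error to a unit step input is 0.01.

K_p = 35.8

Steady-state error for a unit step on this type-0 loop is 1/(1 + K_p·G(0)).
G(0) = 2.764. Require 1/(1 + K_p·2.764) = 0.01, so 1 + 2.764·K_p = 100.
K_p = (100 − 1)/2.764 = 35.8.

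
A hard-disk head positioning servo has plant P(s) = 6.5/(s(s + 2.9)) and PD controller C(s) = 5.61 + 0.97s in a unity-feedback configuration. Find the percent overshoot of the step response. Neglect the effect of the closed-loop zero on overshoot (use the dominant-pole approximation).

Forward path: (5.61 + 0.97s)·6.5/(s(s+2.9)). The closed-loop characteristic equation is s² + (2.9 + 6.5·0.97)s + 6.5·5.61 = 0.
That is s² + 9.205s + 36.47 = 0, so ω_n = 6.039 rad/s and ζ = 9.205/(2·6.039) = 0.7622.
%OS = 100·exp(−πζ/√(1−ζ²)) = 2.48%.

2.48%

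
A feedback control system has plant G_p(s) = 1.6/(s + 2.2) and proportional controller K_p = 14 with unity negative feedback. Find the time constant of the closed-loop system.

Closed-loop transfer function: T(s) = K_p·G_p(s)/(1 + K_p·G_p(s)) = 22.4/(s + 2.2 + 22.4) = 22.4/(s + 24.6).
Time constant τ = 1/24.6 = 0.0407 s.

τ = 0.0407 s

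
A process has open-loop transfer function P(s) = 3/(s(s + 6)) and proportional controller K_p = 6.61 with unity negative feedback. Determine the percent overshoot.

From 1 + K_pP(s) = 0: s² + 6s + 19.83 = 0 ⇒ ω_n = 4.453, ζ = 0.6737.
%OS = 100·exp(−πζ/√(1−ζ²)) = 100·exp(−π·0.6737/√0.5461) = 5.7%.

5.7%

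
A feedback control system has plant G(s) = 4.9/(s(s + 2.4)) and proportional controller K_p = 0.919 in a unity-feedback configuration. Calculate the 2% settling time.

T_s ≈ 3.33 s

Closed-loop characteristic equation: s² + 2.4s + 4.503 = 0, so ω_n = 2.122 rad/s and ζ = 2.4/(2·2.122) = 0.5655.
2% settling time T_s ≈ 4/(ζω_n) = 4/1.2 = 3.33 s.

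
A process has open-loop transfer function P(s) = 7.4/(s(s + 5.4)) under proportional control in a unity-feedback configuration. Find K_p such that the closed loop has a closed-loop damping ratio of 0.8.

Closed-loop characteristic equation: s² + 5.4s + K_p·7.4 = 0.
So ω_n = √(7.4K_p) and 2ζω_n = 5.4, giving ζ = 5.4/(2√(7.4K_p)).
Setting ζ = 0.8: √(7.4K_p) = 5.4/(2·0.8) = 3.375, so K_p = 11.39/7.4 = 1.54.

K_p = 1.54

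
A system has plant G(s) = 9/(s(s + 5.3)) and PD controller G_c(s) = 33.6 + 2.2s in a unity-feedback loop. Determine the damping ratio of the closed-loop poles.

ζ = 0.722

Forward path: (33.6 + 2.2s)·9/(s(s+5.3)). The closed-loop characteristic equation is s² + (5.3 + 9·2.2)s + 9·33.6 = 0.
That is s² + 25.1s + 302.4 = 0, so ω_n = 17.39 rad/s and ζ = 25.1/(2·17.39) = 0.7217.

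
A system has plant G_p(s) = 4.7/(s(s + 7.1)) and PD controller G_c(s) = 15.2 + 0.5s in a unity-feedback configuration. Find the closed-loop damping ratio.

Forward path: (15.2 + 0.5s)·4.7/(s(s+7.1)). The closed-loop characteristic equation is s² + (7.1 + 4.7·0.5)s + 4.7·15.2 = 0.
That is s² + 9.45s + 71.44 = 0, so ω_n = 8.452 rad/s and ζ = 9.45/(2·8.452) = 0.559.

ζ = 0.559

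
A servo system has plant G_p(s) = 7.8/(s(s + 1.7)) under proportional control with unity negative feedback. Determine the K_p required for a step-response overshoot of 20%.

K_p = 0.446

From %OS = 100·exp(−πζ/√(1−ζ²)) = 20%, ζ = −ln(0.2)/√(π²+ln²(0.2)) = 0.4559.
Characteristic equation s² + 1.7s + 7.8K_p = 0 gives ζ = 1.7/(2√(7.8K_p)).
Setting ζ = 0.4559: √(7.8K_p) = 1.7/(2·0.4559) = 1.864, so K_p = 3.475/7.8 = 0.446.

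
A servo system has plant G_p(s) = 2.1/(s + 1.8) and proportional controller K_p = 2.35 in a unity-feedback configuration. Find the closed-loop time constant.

τ = 0.148 s

Closed-loop transfer function: T(s) = K_p·G_p(s)/(1 + K_p·G_p(s)) = 4.935/(s + 1.8 + 4.935) = 4.935/(s + 6.735).
Time constant τ = 1/6.735 = 0.148 s.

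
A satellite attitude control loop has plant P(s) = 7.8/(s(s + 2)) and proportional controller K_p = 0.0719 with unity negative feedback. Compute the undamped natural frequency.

ω_n = 0.749 rad/s

The closed-loop denominator is s(s+2) + 0.0719·7.8 = s² + 2s + 0.5608.
So ω_n² = 0.5608 ⇒ ω_n = 0.7489 rad/s, and ζ = 2/(2ω_n) = 1.34.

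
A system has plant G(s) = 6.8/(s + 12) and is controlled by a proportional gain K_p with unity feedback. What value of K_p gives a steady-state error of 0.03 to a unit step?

K_p = 57.1

The loop is type 0, so e_ss(step) = 1/(1 + K_pos) with K_pos = K_p·G(0).
G(0) = 0.5667. Require 1/(1 + K_p·0.5667) = 0.03, so 1 + 0.5667·K_p = 33.33.
K_p = (33.33 − 1)/0.5667 = 57.1.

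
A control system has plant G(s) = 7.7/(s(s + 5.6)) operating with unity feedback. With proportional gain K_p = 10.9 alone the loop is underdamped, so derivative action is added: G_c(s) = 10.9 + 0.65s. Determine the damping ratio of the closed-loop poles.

ζ = 0.579

Forward path: (10.9 + 0.65s)·7.7/(s(s+5.6)). The closed-loop characteristic equation is s² + (5.6 + 7.7·0.65)s + 7.7·10.9 = 0.
That is s² + 10.61s + 83.93 = 0, so ω_n = 9.161 rad/s and ζ = 10.61/(2·9.161) = 0.5788.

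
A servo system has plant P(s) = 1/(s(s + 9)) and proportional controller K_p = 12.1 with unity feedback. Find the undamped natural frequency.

The closed-loop denominator is s(s+9) + 12.1·1 = s² + 9s + 12.1.
So ω_n² = 12.1 ⇒ ω_n = 3.479 rad/s, and ζ = 9/(2ω_n) = 1.29.

ω_n = 3.48 rad/s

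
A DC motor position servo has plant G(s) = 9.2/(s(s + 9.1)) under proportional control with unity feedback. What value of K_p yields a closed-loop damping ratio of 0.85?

K_p = 3.11

Closed-loop characteristic equation: s² + 9.1s + K_p·9.2 = 0.
So ω_n = √(9.2K_p) and 2ζω_n = 9.1, giving ζ = 9.1/(2√(9.2K_p)).
Setting ζ = 0.85: √(9.2K_p) = 9.1/(2·0.85) = 5.353, so K_p = 28.65/9.2 = 3.11.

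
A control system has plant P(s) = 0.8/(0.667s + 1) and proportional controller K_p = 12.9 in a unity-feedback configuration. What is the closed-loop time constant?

τ = 0.0589 s

Closed loop: T(s) = K_p·P/(1+K_p·P) = 10.32/(0.667s + 1 + 10.32), with pole at s = −(1 + 10.32)/0.667 = −16.97.
Closed-loop time constant τ = 1/16.97 = 0.0589 s.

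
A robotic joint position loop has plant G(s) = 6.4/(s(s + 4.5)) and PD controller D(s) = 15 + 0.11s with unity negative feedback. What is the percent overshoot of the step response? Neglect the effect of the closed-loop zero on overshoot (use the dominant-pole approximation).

Forward path: (15 + 0.11s)·6.4/(s(s+4.5)). The closed-loop characteristic equation is s² + (4.5 + 6.4·0.11)s + 6.4·15 = 0.
That is s² + 5.204s + 96 = 0, so ω_n = 9.798 rad/s and ζ = 5.204/(2·9.798) = 0.2656.
%OS = 100·exp(−πζ/√(1−ζ²)) = 42.1%.

42.1%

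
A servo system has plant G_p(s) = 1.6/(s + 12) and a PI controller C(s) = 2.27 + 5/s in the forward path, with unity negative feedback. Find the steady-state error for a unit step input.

The open loop C(s)G_p(s) has a pole at the origin (type 1), so the static position error constant is infinite and e_ss = 1/(1+∞) = 0.

0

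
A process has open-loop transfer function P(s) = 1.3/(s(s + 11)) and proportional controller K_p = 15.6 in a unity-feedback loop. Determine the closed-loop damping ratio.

The closed-loop denominator is s(s+11) + 15.6·1.3 = s² + 11s + 20.28.
So ω_n² = 20.28 ⇒ ω_n = 4.503 rad/s, and ζ = 11/(2ω_n) = 1.22.

ζ = 1.22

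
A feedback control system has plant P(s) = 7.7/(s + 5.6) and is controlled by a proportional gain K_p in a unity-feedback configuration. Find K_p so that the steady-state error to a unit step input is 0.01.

For a type-0 loop with proportional control, e_ss = 1/(1 + K_p·P(0)).
P(0) = 1.375. Require 1/(1 + K_p·1.375) = 0.01, so 1 + 1.375·K_p = 100.
K_p = (100 − 1)/1.375 = 72.

K_p = 72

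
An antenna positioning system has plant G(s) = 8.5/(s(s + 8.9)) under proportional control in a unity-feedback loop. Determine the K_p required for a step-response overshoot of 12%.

From %OS = 100·exp(−πζ/√(1−ζ²)) = 12%, ζ = −ln(0.12)/√(π²+ln²(0.12)) = 0.5594.
Characteristic equation s² + 8.9s + 8.5K_p = 0 gives ζ = 8.9/(2√(8.5K_p)).
Setting ζ = 0.5594: √(8.5K_p) = 8.9/(2·0.5594) = 7.955, so K_p = 63.28/8.5 = 7.44.

K_p = 7.44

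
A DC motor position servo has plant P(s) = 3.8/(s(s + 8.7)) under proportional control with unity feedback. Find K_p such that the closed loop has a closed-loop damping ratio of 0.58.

K_p = 14.8

Closed-loop characteristic equation: s² + 8.7s + K_p·3.8 = 0.
So ω_n = √(3.8K_p) and 2ζω_n = 8.7, giving ζ = 8.7/(2√(3.8K_p)).
Setting ζ = 0.58: √(3.8K_p) = 8.7/(2·0.58) = 7.5, so K_p = 56.25/3.8 = 14.8.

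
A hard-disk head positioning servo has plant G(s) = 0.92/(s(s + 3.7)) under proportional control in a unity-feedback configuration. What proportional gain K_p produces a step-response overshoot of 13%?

From %OS = 100·exp(−πζ/√(1−ζ²)) = 13%, ζ = −ln(0.13)/√(π²+ln²(0.13)) = 0.5446.
Characteristic equation s² + 3.7s + 0.92K_p = 0 gives ζ = 3.7/(2√(0.92K_p)).
Setting ζ = 0.5446: √(0.92K_p) = 3.7/(2·0.5446) = 3.397, so K_p = 11.54/0.92 = 12.5.

K_p = 12.5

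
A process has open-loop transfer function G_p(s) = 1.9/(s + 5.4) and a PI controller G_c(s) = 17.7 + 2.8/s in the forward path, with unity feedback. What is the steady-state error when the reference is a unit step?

0

The open loop G_c(s)G_p(s) has a pole at the origin (type 1), so the static position error constant is infinite and e_ss = 1/(1+∞) = 0.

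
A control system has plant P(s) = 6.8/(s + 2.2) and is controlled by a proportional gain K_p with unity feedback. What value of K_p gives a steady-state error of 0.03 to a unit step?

K_p = 10.5

Steady-state error for a unit step on this type-0 loop is 1/(1 + K_p·P(0)).
P(0) = 3.091. Require 1/(1 + K_p·3.091) = 0.03, so 1 + 3.091·K_p = 33.33.
K_p = (33.33 − 1)/3.091 = 10.5.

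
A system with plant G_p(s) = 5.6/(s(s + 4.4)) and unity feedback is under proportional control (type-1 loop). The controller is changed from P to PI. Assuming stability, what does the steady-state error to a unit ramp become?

0

The integrator raises the loop to type 2, so K_v → ∞ and e_ss to a ramp is zero.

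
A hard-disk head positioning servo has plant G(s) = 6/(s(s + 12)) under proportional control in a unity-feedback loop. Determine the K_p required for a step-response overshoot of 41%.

From %OS = 100·exp(−πζ/√(1−ζ²)) = 41%, ζ = −ln(0.41)/√(π²+ln²(0.41)) = 0.273.
Characteristic equation s² + 12s + 6K_p = 0 gives ζ = 12/(2√(6K_p)).
Setting ζ = 0.273: √(6K_p) = 12/(2·0.273) = 21.98, so K_p = 483/6 = 80.5.

K_p = 80.5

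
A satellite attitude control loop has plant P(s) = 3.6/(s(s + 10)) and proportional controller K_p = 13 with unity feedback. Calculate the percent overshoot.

The closed-loop denominator s² + 10s + 46.8 gives ω_n = √46.8 = 6.841 and ζ = 10/(2ω_n) = 0.7309.
%OS = 100·exp(−πζ/√(1−ζ²)) = 100·exp(−π·0.7309/√0.4658) = 3.46%.

3.46%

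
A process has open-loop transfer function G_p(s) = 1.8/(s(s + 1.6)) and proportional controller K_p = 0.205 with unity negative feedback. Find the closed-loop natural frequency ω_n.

ω_n = 0.607 rad/s

With unity feedback the closed-loop characteristic equation is s² + 1.6s + 0.205·1.8 = s² + 1.6s + 0.369 = 0.
So ω_n² = 0.369 ⇒ ω_n = 0.6075 rad/s, and ζ = 1.6/(2ω_n) = 1.32.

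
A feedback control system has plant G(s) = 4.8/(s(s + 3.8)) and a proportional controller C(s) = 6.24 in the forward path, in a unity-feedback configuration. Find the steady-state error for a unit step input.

0

The open loop C(s)G(s) has a pole at the origin (type 1), so the static position error constant is infinite and e_ss = 1/(1+∞) = 0.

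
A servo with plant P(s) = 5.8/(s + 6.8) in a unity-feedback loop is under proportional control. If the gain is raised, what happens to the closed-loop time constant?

Closed-loop pole is at s = −(6.8+K_p·5.8); larger K_p moves it further left, so τ = 1/(6.8+K_p·5.8) decreases.

decrease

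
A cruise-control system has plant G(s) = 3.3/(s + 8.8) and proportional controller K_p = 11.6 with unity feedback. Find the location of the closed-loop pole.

s = -47.08

Closed-loop transfer function: T(s) = K_p·G(s)/(1 + K_p·G(s)) = 38.28/(s + 8.8 + 38.28) = 38.28/(s + 47.08).
The closed-loop pole is at s = −47.08.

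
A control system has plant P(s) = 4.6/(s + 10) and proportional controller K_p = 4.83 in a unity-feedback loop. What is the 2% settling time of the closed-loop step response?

T_s ≈ 0.124 s

Closed-loop transfer function: T(s) = K_p·P(s)/(1 + K_p·P(s)) = 22.22/(s + 10 + 22.22) = 22.22/(s + 32.22).
Time constant τ = 1/32.22 = 0.03104 s, so the 2% settling time is about 4τ = 0.124 s.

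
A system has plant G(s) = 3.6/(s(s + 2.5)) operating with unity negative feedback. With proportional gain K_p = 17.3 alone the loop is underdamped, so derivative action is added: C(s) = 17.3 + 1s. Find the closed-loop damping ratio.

ζ = 0.386

Forward path: (17.3 + 1s)·3.6/(s(s+2.5)). The closed-loop characteristic equation is s² + (2.5 + 3.6·1)s + 3.6·17.3 = 0.
That is s² + 6.1s + 62.28 = 0, so ω_n = 7.892 rad/s and ζ = 6.1/(2·7.892) = 0.3865.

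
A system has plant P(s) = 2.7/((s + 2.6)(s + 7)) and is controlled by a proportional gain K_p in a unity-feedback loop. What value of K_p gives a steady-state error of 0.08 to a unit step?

K_p = 77.5

Steady-state error for a unit step on this type-0 loop is 1/(1 + K_p·P(0)).
P(0) = 0.1484. Require 1/(1 + K_p·0.1484) = 0.08, so 1 + 0.1484·K_p = 12.5.
K_p = (12.5 − 1)/0.1484 = 77.5.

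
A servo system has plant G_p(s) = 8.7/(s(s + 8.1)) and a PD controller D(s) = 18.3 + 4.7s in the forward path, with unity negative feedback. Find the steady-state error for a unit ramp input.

0.0509

The loop has one pole at the origin (type 1). Velocity error constant K_v = lim_{s→0} s·D(s)G_p(s) = 18.3·8.7/8.1 = 19.66.
Steady-state error to a unit ramp: e_ss = 1/K_v = 0.0509.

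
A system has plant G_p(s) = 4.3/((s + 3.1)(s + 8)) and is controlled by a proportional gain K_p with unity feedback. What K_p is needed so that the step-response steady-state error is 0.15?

For a type-0 loop with proportional control, e_ss = 1/(1 + K_p·G_p(0)).
G_p(0) = 0.1734. Require 1/(1 + K_p·0.1734) = 0.15, so 1 + 0.1734·K_p = 6.667.
K_p = (6.667 − 1)/0.1734 = 32.7.

K_p = 32.7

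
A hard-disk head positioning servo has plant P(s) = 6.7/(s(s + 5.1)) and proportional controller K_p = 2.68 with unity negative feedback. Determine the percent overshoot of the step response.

9.37%

From 1 + K_pP(s) = 0: s² + 5.1s + 17.96 = 0 ⇒ ω_n = 4.237, ζ = 0.6018.
%OS = 100·exp(−πζ/√(1−ζ²)) = 100·exp(−π·0.6018/√0.6379) = 9.37%.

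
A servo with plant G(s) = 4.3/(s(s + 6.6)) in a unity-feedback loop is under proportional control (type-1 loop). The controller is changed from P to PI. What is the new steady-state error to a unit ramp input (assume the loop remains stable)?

The integrator raises the loop to type 2, so K_v → ∞ and e_ss to a ramp is zero.

0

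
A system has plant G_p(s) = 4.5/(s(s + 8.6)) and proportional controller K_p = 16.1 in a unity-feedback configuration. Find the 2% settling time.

T_s ≈ 0.93 s

The closed-loop denominator s² + 8.6s + 72.45 gives ω_n = √72.45 = 8.512 and ζ = 8.6/(2ω_n) = 0.5052.
2% settling time T_s ≈ 4/(ζω_n) = 4/4.3 = 0.93 s.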